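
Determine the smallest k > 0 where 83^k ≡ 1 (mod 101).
100

101 is prime, so ord(83) divides φ(101) = 100.
Divisors of 100: 1, 2, 4, 5, 10, 20, 25, 50, 100.
Repeated squaring: 83^1 ≡ 83, 83^2 ≡ 21, 83^4 ≡ 37, 83^8 ≡ 56, 83^16 ≡ 5, 83^32 ≡ 25, 83^64 ≡ 19 (mod 101).
Test 83^d mod 101 for each divisor d in increasing order:
83^1 ≡ 83
83^2 ≡ 21
83^4 ≡ 37
83^5 = 83^4·83^1 ≡ 41
83^10 = 83^8·83^2 ≡ 65
83^20 = 83^16·83^4 ≡ 84
83^25 = 83^16·83^8·83^1 ≡ 10
83^50 = 83^32·83^16·83^2 ≡ 100
83^100 = 83^64·83^32·83^4 ≡ 1  ← first divisor giving 1
The order is 100.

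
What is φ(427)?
360

427 = 7 × 61
φ(n) = n × ∏(1 - 1/p) for each prime p dividing n
φ(427) = 427 × (1 - 1/7) × (1 - 1/61) = 360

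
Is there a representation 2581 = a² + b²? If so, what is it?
9² + 50² (a=9, b=50)

Factorization: 2581 = 29 × 89
By Fermat: n is sum of two squares iff every prime p ≡ 3 (mod 4) appears to even power.
All primes ≡ 3 (mod 4) appear to even power.
Search a = 0, 1, 2, … for 2581 - a² a perfect square: first hit at a = 9: 2581 - 81 = 2500 = 50².
2581 = 9² + 50² = 81 + 2500 ✓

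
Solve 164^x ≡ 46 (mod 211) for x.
178

Baby-step giant-step with step n = ⌈√211⌉ = 15.
Baby steps 164^j mod 211 (j:value) for j=0..14: 0:1, 1:164, 2:99, 3:200, 4:95, 5:177, 6:121, 7:10, 8:163, 9:146, 10:101, 11:106, 12:82, 13:155, 14:100.
Giant-step multiplier: 164^(-15) ≡ 164^(210-15) = 164^195 ≡ 40 (mod 211).
Giant steps γ_i = 46·40^i mod 211: γ_0=46, γ_1=152, γ_2=172, γ_3=128, γ_4=56, γ_5=130, γ_6=136, γ_7=165, γ_8=59, γ_9=39, γ_10=83, γ_11=155 (in table at j=13).
x = i·n + j = 11·15 + 13 = 178.
Check: 164^178 ≡ 46 (mod 211).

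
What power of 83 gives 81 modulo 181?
164

Baby-step giant-step with step n = ⌈√181⌉ = 14.
Baby steps 83^j mod 181 (j:value) for j=0..13: 0:1, 1:83, 2:11, 3:8, 4:121, 5:88, 6:64, 7:63, 8:161, 9:150, 10:142, 11:21, 12:114, 13:50.
Giant-step multiplier: 83^(-14) ≡ 83^(180-14) = 83^166 ≡ 167 (mod 181).
Giant steps γ_i = 81·167^i mod 181: γ_0=81, γ_1=133, γ_2=129, γ_3=4, γ_4=125, γ_5=60, γ_6=65, γ_7=176, γ_8=70, γ_9=106, γ_10=145, γ_11=142 (in table at j=10).
x = i·n + j = 11·14 + 10 = 164.
Check: 83^164 ≡ 81 (mod 181).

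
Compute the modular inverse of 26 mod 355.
41

gcd(26, 355) = 1, so the inverse exists.
Extended Euclidean algorithm on (355, 26):
355 = 13 × 26 + 17  ⟹  17 = (1)·355 + (-13)·26
26 = 1 × 17 + 9  ⟹  9 = (-1)·355 + (14)·26
17 = 1 × 9 + 8  ⟹  8 = (2)·355 + (-27)·26
9 = 1 × 8 + 1  ⟹  1 = (-3)·355 + (41)·26
So (41)·26 ≡ 1 (mod 355), i.e. 26^(-1) ≡ 41 (mod 355).
Check: 26 × 41 = 1066 ≡ 1 (mod 355)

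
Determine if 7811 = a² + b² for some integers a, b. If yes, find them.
Not possible

Factorization: 7811 = 73 × 107
By Fermat: n is sum of two squares iff every prime p ≡ 3 (mod 4) appears to even power.
Prime(s) ≡ 3 (mod 4) with odd exponent: [(107, 1)]
Therefore 7811 cannot be expressed as a² + b².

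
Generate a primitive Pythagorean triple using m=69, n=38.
(3317, 5244, 6205)

Euclid's formula: a = m² - n², b = 2mn, c = m² + n²
m = 69, n = 38
a = 69² - 38² = 4761 - 1444 = 3317
b = 2 × 69 × 38 = 5244
c = 69² + 38² = 4761 + 1444 = 6205
Verification: 3317² + 5244² = 11002489 + 27499536 = 38502025 = 6205² ✓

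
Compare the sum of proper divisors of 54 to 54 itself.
abundant

Proper divisors of 54: sum = 1 + 2 + 3 + 6 + 9 + 18 + 27 = 66
Since 66 > 54, 54 is abundant.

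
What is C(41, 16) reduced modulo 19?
0

Using Lucas' theorem:
Write n=41 and k=16 in base 19:
n in base 19: [2, 3]
k in base 19: [0, 16]
C(41,16) mod 19 = ∏ C(n_i, k_i) mod 19
Digit binomials (mod 19): C(2,0) = 1; C(3,16) = 0 (k_i > n_i)
Product: 1 × 0 = 0 ≡ 0 (mod 19)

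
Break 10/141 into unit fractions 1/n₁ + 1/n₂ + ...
1/15 + 1/235

Greedy algorithm:
10/141: ceiling(141/10) = 15, use 1/15
1/235: ceiling(235/1) = 235, use 1/235
Result: 10/141 = 1/15 + 1/235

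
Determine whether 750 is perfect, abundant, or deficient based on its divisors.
abundant

Proper divisors of 750: sum = 1 + 2 + 3 + 5 + 6 + 10 + 15 + 25 + 30 + 50 + 75 + 125 + 150 + 250 + 375 = 1122
Since 1122 > 750, 750 is abundant.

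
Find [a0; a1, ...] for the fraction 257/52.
[4; 1, 16, 3]

Euclidean algorithm steps:
257 = 4 × 52 + 49
52 = 1 × 49 + 3
49 = 16 × 3 + 1
3 = 3 × 1 + 0
Continued fraction: [4; 1, 16, 3]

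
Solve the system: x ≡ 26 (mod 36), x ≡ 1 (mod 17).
494

Using Chinese Remainder Theorem:
M = 36 × 17 = 612
M1 = 17, M2 = 36
y1 = 17^(-1) mod 36 = 17
y2 = 36^(-1) mod 17 = 9
x = (26×17×17 + 1×36×9) mod 612 = 494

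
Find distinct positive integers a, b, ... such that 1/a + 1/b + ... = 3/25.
1/9 + 1/113 + 1/25425

Greedy algorithm:
3/25: ceiling(25/3) = 9, use 1/9
2/225: ceiling(225/2) = 113, use 1/113
1/25425: ceiling(25425/1) = 25425, use 1/25425
Result: 3/25 = 1/9 + 1/113 + 1/25425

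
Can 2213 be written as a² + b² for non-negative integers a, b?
2² + 47² (a=2, b=47)

Factorization: 2213 = 2213
By Fermat: n is sum of two squares iff every prime p ≡ 3 (mod 4) appears to even power.
All primes ≡ 3 (mod 4) appear to even power.
Search a = 0, 1, 2, … for 2213 - a² a perfect square: first hit at a = 2: 2213 - 4 = 2209 = 47².
2213 = 2² + 47² = 4 + 2209 ✓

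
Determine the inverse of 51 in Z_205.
201

gcd(51, 205) = 1, so the inverse exists.
Extended Euclidean algorithm on (205, 51):
205 = 4 × 51 + 1  ⟹  1 = (1)·205 + (-4)·51
So (-4)·51 ≡ 1 (mod 205), i.e. 51^(-1) ≡ -4 ≡ 201 (mod 205).
Check: 51 × 201 = 10251 ≡ 1 (mod 205)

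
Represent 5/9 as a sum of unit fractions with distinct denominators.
1/2 + 1/18

Greedy algorithm:
5/9: ceiling(9/5) = 2, use 1/2
1/18: ceiling(18/1) = 18, use 1/18
Result: 5/9 = 1/2 + 1/18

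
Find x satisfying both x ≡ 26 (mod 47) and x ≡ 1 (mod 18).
73

Using Chinese Remainder Theorem:
M = 47 × 18 = 846
M1 = 18, M2 = 47
y1 = 18^(-1) mod 47 = 34
y2 = 47^(-1) mod 18 = 5
x = (26×18×34 + 1×47×5) mod 846 = 73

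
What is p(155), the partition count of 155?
66493182097

p(n) counts ways to write n as a sum of positive integers (order ignored).
Euler's pentagonal recurrence: p(k) = p(k-1) + p(k-2) - p(k-5) - p(k-7) + p(k-12) + p(k-15) - ... (offsets j(3j∓1)/2, signs ++--, p(0)=1, p(<0)=0).
DP table for k = 0..154: p(0)=1, p(1)=1, p(2)=2, p(3)=3, p(4)=5, p(5)=7, p(6)=11, p(7)=15, p(8)=22, p(9)=30, p(10)=42, p(11)=56, p(12)=77, p(13)=101, p(14)=135, p(15)=176, p(16)=231, p(17)=297, p(18)=385, p(19)=490, p(20)=627, p(21)=792, p(22)=1002, p(23)=1255, p(24)=1575, p(25)=1958, p(26)=2436, p(27)=3010, p(28)=3718, p(29)=4565, p(30)=5604, p(31)=6842, p(32)=8349, p(33)=10143, p(34)=12310, p(35)=14883, p(36)=17977, p(37)=21637, p(38)=26015, p(39)=31185, p(40)=37338, p(41)=44583, p(42)=53174, p(43)=63261, p(44)=75175, p(45)=89134, p(46)=105558, p(47)=124754, p(48)=147273, p(49)=173525, p(50)=204226, p(51)=239943, p(52)=281589, p(53)=329931, p(54)=386155, p(55)=451276, p(56)=526823, p(57)=614154, p(58)=715220, p(59)=831820, p(60)=966467, p(61)=1121505, p(62)=1300156, p(63)=1505499, p(64)=1741630, p(65)=2012558, p(66)=2323520, p(67)=2679689, p(68)=3087735, p(69)=3554345, p(70)=4087968, p(71)=4697205, p(72)=5392783, p(73)=6185689, p(74)=7089500, p(75)=8118264, p(76)=9289091, p(77)=10619863, p(78)=12132164, p(79)=13848650, p(80)=15796476, p(81)=18004327, p(82)=20506255, p(83)=23338469, p(84)=26543660, p(85)=30167357, p(86)=34262962, p(87)=38887673, p(88)=44108109, p(89)=49995925, p(90)=56634173, p(91)=64112359, p(92)=72533807, p(93)=82010177, p(94)=92669720, p(95)=104651419, p(96)=118114304, p(97)=133230930, p(98)=150198136, p(99)=169229875, p(100)=190569292, p(101)=214481126, p(102)=241265379, p(103)=271248950, p(104)=304801365, p(105)=342325709, p(106)=384276336, p(107)=431149389, p(108)=483502844, p(109)=541946240, p(110)=607163746, p(111)=679903203, p(112)=761002156, p(113)=851376628, p(114)=952050665, p(115)=1064144451, p(116)=1188908248, p(117)=1327710076, p(118)=1482074143, p(119)=1653668665, p(120)=1844349560, p(121)=2056148051, p(122)=2291320912, p(123)=2552338241, p(124)=2841940500, p(125)=3163127352, p(126)=3519222692, p(127)=3913864295, p(128)=4351078600, p(129)=4835271870, p(130)=5371315400, p(131)=5964539504, p(132)=6620830889, p(133)=7346629512, p(134)=8149040695, p(135)=9035836076, p(136)=10015581680, p(137)=11097645016, p(138)=12292341831, p(139)=13610949895, p(140)=15065878135, p(141)=16670689208, p(142)=18440293320, p(143)=20390982757, p(144)=22540654445, p(145)=24908858009, p(146)=27517052599, p(147)=30388671978, p(148)=33549419497, p(149)=37027355200, p(150)=40853235313, p(151)=45060624582, p(152)=49686288421, p(153)=54770336324, p(154)=60356673280.
Final step: p(155) = p(154) + p(153) - p(150) - p(148) + p(143) + p(140) - p(133) - p(129) + p(120) + p(115) - p(104) - p(98) + p(85) + p(78) - p(63) - p(55) + p(38) + p(29) - p(10) - p(0)
= 60356673280 + 54770336324 - 40853235313 - 33549419497 + 20390982757 + 15065878135 - 7346629512 - 4835271870 + 1844349560 + 1064144451 - 304801365 - 150198136 + 30167357 + 12132164 - 1505499 - 451276 + 26015 + 4565 - 42 - 1
= 66493182097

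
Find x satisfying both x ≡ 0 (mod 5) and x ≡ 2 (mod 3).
5

Using Chinese Remainder Theorem:
M = 5 × 3 = 15
M1 = 3, M2 = 5
y1 = 3^(-1) mod 5 = 2
y2 = 5^(-1) mod 3 = 2
x = (0×3×2 + 2×5×2) mod 15 = 5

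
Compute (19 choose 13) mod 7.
0

Using Lucas' theorem:
Write n=19 and k=13 in base 7:
n in base 7: [2, 5]
k in base 7: [1, 6]
C(19,13) mod 7 = ∏ C(n_i, k_i) mod 7
Digit binomials (mod 7): C(2,1) = 2; C(5,6) = 0 (k_i > n_i)
Product: 2 × 0 = 0 ≡ 0 (mod 7)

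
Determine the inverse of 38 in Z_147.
89

gcd(38, 147) = 1, so the inverse exists.
Extended Euclidean algorithm on (147, 38):
147 = 3 × 38 + 33  ⟹  33 = (1)·147 + (-3)·38
38 = 1 × 33 + 5  ⟹  5 = (-1)·147 + (4)·38
33 = 6 × 5 + 3  ⟹  3 = (7)·147 + (-27)·38
5 = 1 × 3 + 2  ⟹  2 = (-8)·147 + (31)·38
3 = 1 × 2 + 1  ⟹  1 = (15)·147 + (-58)·38
So (-58)·38 ≡ 1 (mod 147), i.e. 38^(-1) ≡ -58 ≡ 89 (mod 147).
Check: 38 × 89 = 3382 ≡ 1 (mod 147)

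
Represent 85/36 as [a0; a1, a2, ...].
[2; 2, 1, 3, 3]

Euclidean algorithm steps:
85 = 2 × 36 + 13
36 = 2 × 13 + 10
13 = 1 × 10 + 3
10 = 3 × 3 + 1
3 = 3 × 1 + 0
Continued fraction: [2; 2, 1, 3, 3]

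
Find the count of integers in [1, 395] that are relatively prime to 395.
312

395 = 5 × 79
φ(n) = n × ∏(1 - 1/p) for each prime p dividing n
φ(395) = 395 × (1 - 1/5) × (1 - 1/79) = 312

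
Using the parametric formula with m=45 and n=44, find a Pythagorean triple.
(89, 3960, 3961)

Euclid's formula: a = m² - n², b = 2mn, c = m² + n²
m = 45, n = 44
a = 45² - 44² = 2025 - 1936 = 89
b = 2 × 45 × 44 = 3960
c = 45² + 44² = 2025 + 1936 = 3961
Verification: 89² + 3960² = 7921 + 15681600 = 15689521 = 3961² ✓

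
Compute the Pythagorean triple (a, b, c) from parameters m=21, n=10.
(341, 420, 541)

Euclid's formula: a = m² - n², b = 2mn, c = m² + n²
m = 21, n = 10
a = 21² - 10² = 441 - 100 = 341
b = 2 × 21 × 10 = 420
c = 21² + 10² = 441 + 100 = 541
Verification: 341² + 420² = 116281 + 176400 = 292681 = 541² ✓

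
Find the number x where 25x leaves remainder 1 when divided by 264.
169

gcd(25, 264) = 1, so the inverse exists.
Extended Euclidean algorithm on (264, 25):
264 = 10 × 25 + 14  ⟹  14 = (1)·264 + (-10)·25
25 = 1 × 14 + 11  ⟹  11 = (-1)·264 + (11)·25
14 = 1 × 11 + 3  ⟹  3 = (2)·264 + (-21)·25
11 = 3 × 3 + 2  ⟹  2 = (-7)·264 + (74)·25
3 = 1 × 2 + 1  ⟹  1 = (9)·264 + (-95)·25
So (-95)·25 ≡ 1 (mod 264), i.e. 25^(-1) ≡ -95 ≡ 169 (mod 264).
Check: 25 × 169 = 4225 ≡ 1 (mod 264)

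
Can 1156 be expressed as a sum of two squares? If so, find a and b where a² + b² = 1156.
0² + 34² (a=0, b=34)

Factorization: 1156 = 2^2 × 17^2
By Fermat: n is sum of two squares iff every prime p ≡ 3 (mod 4) appears to even power.
All primes ≡ 3 (mod 4) appear to even power.
Search a = 0, 1, 2, … for 1156 - a² a perfect square: first hit at a = 0: 1156 - 0 = 1156 = 34².
1156 = 0² + 34² = 0 + 1156 ✓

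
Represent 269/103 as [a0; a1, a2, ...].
[2; 1, 1, 1, 1, 2, 1, 5]

Euclidean algorithm steps:
269 = 2 × 103 + 63
103 = 1 × 63 + 40
63 = 1 × 40 + 23
40 = 1 × 23 + 17
23 = 1 × 17 + 6
17 = 2 × 6 + 5
6 = 1 × 5 + 1
5 = 5 × 1 + 0
Continued fraction: [2; 1, 1, 1, 1, 2, 1, 5]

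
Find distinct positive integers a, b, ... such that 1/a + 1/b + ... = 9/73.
1/9 + 1/83 + 1/7791 + 1/70808504 + 1/10027688406627528

Greedy algorithm:
9/73: ceiling(73/9) = 9, use 1/9
8/657: ceiling(657/8) = 83, use 1/83
7/54531: ceiling(54531/7) = 7791, use 1/7791
2/141617007: ceiling(141617007/2) = 70808504, use 1/70808504
1/10027688406627528: ceiling(10027688406627528/1) = 10027688406627528, use 1/10027688406627528
Result: 9/73 = 1/9 + 1/83 + 1/7791 + 1/70808504 + 1/10027688406627528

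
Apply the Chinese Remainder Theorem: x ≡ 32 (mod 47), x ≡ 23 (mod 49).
1395

Using Chinese Remainder Theorem:
M = 47 × 49 = 2303
M1 = 49, M2 = 47
y1 = 49^(-1) mod 47 = 24
y2 = 47^(-1) mod 49 = 24
x = (32×49×24 + 23×47×24) mod 2303 = 1395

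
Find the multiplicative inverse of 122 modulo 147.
47

gcd(122, 147) = 1, so the inverse exists.
Extended Euclidean algorithm on (147, 122):
147 = 1 × 122 + 25  ⟹  25 = (1)·147 + (-1)·122
122 = 4 × 25 + 22  ⟹  22 = (-4)·147 + (5)·122
25 = 1 × 22 + 3  ⟹  3 = (5)·147 + (-6)·122
22 = 7 × 3 + 1  ⟹  1 = (-39)·147 + (47)·122
So (47)·122 ≡ 1 (mod 147), i.e. 122^(-1) ≡ 47 (mod 147).
Check: 122 × 47 = 5734 ≡ 1 (mod 147)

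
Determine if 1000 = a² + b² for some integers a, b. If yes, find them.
10² + 30² (a=10, b=30)

Factorization: 1000 = 2^3 × 5^3
By Fermat: n is sum of two squares iff every prime p ≡ 3 (mod 4) appears to even power.
All primes ≡ 3 (mod 4) appear to even power.
Search a = 0, 1, 2, … for 1000 - a² a perfect square: first hit at a = 10: 1000 - 100 = 900 = 30².
1000 = 10² + 30² = 100 + 900 ✓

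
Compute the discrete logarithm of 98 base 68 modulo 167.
52

Baby-step giant-step with step n = ⌈√167⌉ = 13.
Baby steps 68^j mod 167 (j:value) for j=0..12: 0:1, 1:68, 2:115, 3:138, 4:32, 5:5, 6:6, 7:74, 8:22, 9:160, 10:25, 11:30, 12:36.
Giant-step multiplier: 68^(-13) ≡ 68^(166-13) = 68^153 ≡ 41 (mod 167).
Giant steps γ_i = 98·41^i mod 167: γ_0=98, γ_1=10, γ_2=76, γ_3=110, γ_4=1 (in table at j=0).
x = i·n + j = 4·13 + 0 = 52.
Check: 68^52 ≡ 98 (mod 167).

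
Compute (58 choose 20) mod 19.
3

Using Lucas' theorem:
Write n=58 and k=20 in base 19:
n in base 19: [3, 1]
k in base 19: [1, 1]
C(58,20) mod 19 = ∏ C(n_i, k_i) mod 19
Digit binomials (mod 19): C(3,1) = 3; C(1,1) = 1
Product: 3 × 1 = 3 ≡ 3 (mod 19)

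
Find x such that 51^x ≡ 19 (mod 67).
52

Baby-step giant-step with step n = ⌈√67⌉ = 9.
Baby steps 51^j mod 67 (j:value) for j=0..8: 0:1, 1:51, 2:55, 3:58, 4:10, 5:41, 6:14, 7:44, 8:33.
Giant-step multiplier: 51^(-9) ≡ 51^(66-9) = 51^57 ≡ 42 (mod 67).
Giant steps γ_i = 19·42^i mod 67: γ_0=19, γ_1=61, γ_2=16, γ_3=2, γ_4=17, γ_5=44 (in table at j=7).
x = i·n + j = 5·9 + 7 = 52.
Check: 51^52 ≡ 19 (mod 67).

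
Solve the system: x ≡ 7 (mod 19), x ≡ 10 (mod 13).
140

Using Chinese Remainder Theorem:
M = 19 × 13 = 247
M1 = 13, M2 = 19
y1 = 13^(-1) mod 19 = 3
y2 = 19^(-1) mod 13 = 11
x = (7×13×3 + 10×19×11) mod 247 = 140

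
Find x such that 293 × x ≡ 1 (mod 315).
272

gcd(293, 315) = 1, so the inverse exists.
Extended Euclidean algorithm on (315, 293):
315 = 1 × 293 + 22  ⟹  22 = (1)·315 + (-1)·293
293 = 13 × 22 + 7  ⟹  7 = (-13)·315 + (14)·293
22 = 3 × 7 + 1  ⟹  1 = (40)·315 + (-43)·293
So (-43)·293 ≡ 1 (mod 315), i.e. 293^(-1) ≡ -43 ≡ 272 (mod 315).
Check: 293 × 272 = 79696 ≡ 1 (mod 315)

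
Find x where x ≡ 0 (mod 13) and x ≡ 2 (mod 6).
26

Using Chinese Remainder Theorem:
M = 13 × 6 = 78
M1 = 6, M2 = 13
y1 = 6^(-1) mod 13 = 11
y2 = 13^(-1) mod 6 = 1
x = (0×6×11 + 2×13×1) mod 78 = 26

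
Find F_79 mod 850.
421

Matrix identity: Q^n = [[F_(n+1), F_n], [F_n, F_(n-1)]] with Q = [[1,1],[1,0]].
n = 79 = 1001111₂. Square-and-multiply, entries mod 850:
Q^1 = [[1,1],[1,0]]
Q^2 = (Q^1)² = [[2,1],[1,1]]
Q^4 = (Q^2)² = [[5,3],[3,2]]
Q^9 = (Q^4)²·Q = [[55,34],[34,21]]
Q^19 = (Q^9)²·Q = [[815,781],[781,34]]
Q^39 = (Q^19)²·Q = [[105,36],[36,69]]
Q^79 = (Q^39)²·Q = [[735,421],[421,314]]
F_79 mod 850 = Q^79[0][1] = 421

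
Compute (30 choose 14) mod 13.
8

Using Lucas' theorem:
Write n=30 and k=14 in base 13:
n in base 13: [2, 4]
k in base 13: [1, 1]
C(30,14) mod 13 = ∏ C(n_i, k_i) mod 13
Digit binomials (mod 13): C(2,1) = 2; C(4,1) = 4
Product: 2 × 4 = 8 ≡ 8 (mod 13)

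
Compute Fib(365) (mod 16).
5

Matrix identity: Q^n = [[F_(n+1), F_n], [F_n, F_(n-1)]] with Q = [[1,1],[1,0]].
n = 365 = 101101101₂. Square-and-multiply, entries mod 16:
Q^1 = [[1,1],[1,0]]
Q^2 = (Q^1)² = [[2,1],[1,1]]
Q^5 = (Q^2)²·Q = [[8,5],[5,3]]
Q^11 = (Q^5)²·Q = [[0,9],[9,7]]
Q^22 = (Q^11)² = [[1,15],[15,2]]
Q^45 = (Q^22)²·Q = [[15,2],[2,13]]
Q^91 = (Q^45)²·Q = [[13,5],[5,8]]
Q^182 = (Q^91)² = [[2,9],[9,9]]
Q^365 = (Q^182)²·Q = [[8,5],[5,3]]
F_365 mod 16 = Q^365[0][1] = 5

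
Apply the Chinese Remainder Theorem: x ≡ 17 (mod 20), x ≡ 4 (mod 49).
837

Using Chinese Remainder Theorem:
M = 20 × 49 = 980
M1 = 49, M2 = 20
y1 = 49^(-1) mod 20 = 9
y2 = 20^(-1) mod 49 = 27
x = (17×49×9 + 4×20×27) mod 980 = 837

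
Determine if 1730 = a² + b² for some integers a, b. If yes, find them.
7² + 41² (a=7, b=41)

Factorization: 1730 = 2 × 5 × 173
By Fermat: n is sum of two squares iff every prime p ≡ 3 (mod 4) appears to even power.
All primes ≡ 3 (mod 4) appear to even power.
Search a = 0, 1, 2, … for 1730 - a² a perfect square: first hit at a = 7: 1730 - 49 = 1681 = 41².
1730 = 7² + 41² = 49 + 1681 ✓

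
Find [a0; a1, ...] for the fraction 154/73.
[2; 9, 8]

Euclidean algorithm steps:
154 = 2 × 73 + 8
73 = 9 × 8 + 1
8 = 8 × 1 + 0
Continued fraction: [2; 9, 8]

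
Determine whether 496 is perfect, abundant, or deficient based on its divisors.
perfect

Proper divisors of 496: sum = 1 + 2 + 4 + 8 + 16 + 31 + 62 + 124 + 248 = 496
Since 496 = 496, 496 is perfect.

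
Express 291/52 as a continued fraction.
[5; 1, 1, 2, 10]

Euclidean algorithm steps:
291 = 5 × 52 + 31
52 = 1 × 31 + 21
31 = 1 × 21 + 10
21 = 2 × 10 + 1
10 = 10 × 1 + 0
Continued fraction: [5; 1, 1, 2, 10]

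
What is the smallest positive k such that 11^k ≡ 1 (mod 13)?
12

13 is prime, so ord(11) divides φ(13) = 12.
Divisors of 12: 1, 2, 3, 4, 6, 12.
Repeated squaring: 11^1 ≡ 11, 11^2 ≡ 4, 11^4 ≡ 3, 11^8 ≡ 9 (mod 13).
Test 11^d mod 13 for each divisor d in increasing order:
11^1 ≡ 11
11^2 ≡ 4
11^3 = 11^2·11^1 ≡ 5
11^4 ≡ 3
11^6 = 11^4·11^2 ≡ 12
11^12 = 11^8·11^4 ≡ 1  ← first divisor giving 1
The order is 12.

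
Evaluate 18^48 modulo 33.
9

Repeated squaring. Binary of 48 = 110000.
18^1 ≡ 18 (mod 33); 18^2 ≡ 27 (mod 33); 18^4 ≡ 3 (mod 33); 18^8 ≡ 9 (mod 33); 18^16 ≡ 15 (mod 33); 18^32 ≡ 27 (mod 33)
18^48 = 18^16 × 18^32 ≡ 9 (mod 33)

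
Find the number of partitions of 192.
1987276856363

p(n) counts ways to write n as a sum of positive integers (order ignored).
Euler's pentagonal recurrence: p(k) = p(k-1) + p(k-2) - p(k-5) - p(k-7) + p(k-12) + p(k-15) - ... (offsets j(3j∓1)/2, signs ++--, p(0)=1, p(<0)=0).
DP table for k = 0..191: p(0)=1, p(1)=1, p(2)=2, p(3)=3, p(4)=5, p(5)=7, p(6)=11, p(7)=15, p(8)=22, p(9)=30, p(10)=42, p(11)=56, p(12)=77, p(13)=101, p(14)=135, p(15)=176, p(16)=231, p(17)=297, p(18)=385, p(19)=490, p(20)=627, p(21)=792, p(22)=1002, p(23)=1255, p(24)=1575, p(25)=1958, p(26)=2436, p(27)=3010, p(28)=3718, p(29)=4565, p(30)=5604, p(31)=6842, p(32)=8349, p(33)=10143, p(34)=12310, p(35)=14883, p(36)=17977, p(37)=21637, p(38)=26015, p(39)=31185, p(40)=37338, p(41)=44583, p(42)=53174, p(43)=63261, p(44)=75175, p(45)=89134, p(46)=105558, p(47)=124754, p(48)=147273, p(49)=173525, p(50)=204226, p(51)=239943, p(52)=281589, p(53)=329931, p(54)=386155, p(55)=451276, p(56)=526823, p(57)=614154, p(58)=715220, p(59)=831820, p(60)=966467, p(61)=1121505, p(62)=1300156, p(63)=1505499, p(64)=1741630, p(65)=2012558, p(66)=2323520, p(67)=2679689, p(68)=3087735, p(69)=3554345, p(70)=4087968, p(71)=4697205, p(72)=5392783, p(73)=6185689, p(74)=7089500, p(75)=8118264, p(76)=9289091, p(77)=10619863, p(78)=12132164, p(79)=13848650, p(80)=15796476, p(81)=18004327, p(82)=20506255, p(83)=23338469, p(84)=26543660, p(85)=30167357, p(86)=34262962, p(87)=38887673, p(88)=44108109, p(89)=49995925, p(90)=56634173, p(91)=64112359, p(92)=72533807, p(93)=82010177, p(94)=92669720, p(95)=104651419, p(96)=118114304, p(97)=133230930, p(98)=150198136, p(99)=169229875, p(100)=190569292, p(101)=214481126, p(102)=241265379, p(103)=271248950, p(104)=304801365, p(105)=342325709, p(106)=384276336, p(107)=431149389, p(108)=483502844, p(109)=541946240, p(110)=607163746, p(111)=679903203, p(112)=761002156, p(113)=851376628, p(114)=952050665, p(115)=1064144451, p(116)=1188908248, p(117)=1327710076, p(118)=1482074143, p(119)=1653668665, p(120)=1844349560, p(121)=2056148051, p(122)=2291320912, p(123)=2552338241, p(124)=2841940500, p(125)=3163127352, p(126)=3519222692, p(127)=3913864295, p(128)=4351078600, p(129)=4835271870, p(130)=5371315400, p(131)=5964539504, p(132)=6620830889, p(133)=7346629512, p(134)=8149040695, p(135)=9035836076, p(136)=10015581680, p(137)=11097645016, p(138)=12292341831, p(139)=13610949895, p(140)=15065878135, p(141)=16670689208, p(142)=18440293320, p(143)=20390982757, p(144)=22540654445, p(145)=24908858009, p(146)=27517052599, p(147)=30388671978, p(148)=33549419497, p(149)=37027355200, p(150)=40853235313, p(151)=45060624582, p(152)=49686288421, p(153)=54770336324, p(154)=60356673280, p(155)=66493182097, p(156)=73232243759, p(157)=80630964769, p(158)=88751778802, p(159)=97662728555, p(160)=107438159466, p(161)=118159068427, p(162)=129913904637, p(163)=142798995930, p(164)=156919475295, p(165)=172389800255, p(166)=189334822579, p(167)=207890420102, p(168)=228204732751, p(169)=250438925115, p(170)=274768617130, p(171)=301384802048, p(172)=330495499613, p(173)=362326859895, p(174)=397125074750, p(175)=435157697830, p(176)=476715857290, p(177)=522115831195, p(178)=571701605655, p(179)=625846753120, p(180)=684957390936, p(181)=749474411781, p(182)=819876908323, p(183)=896684817527, p(184)=980462880430, p(185)=1071823774337, p(186)=1171432692373, p(187)=1280011042268, p(188)=1398341745571, p(189)=1527273599625, p(190)=1667727404093, p(191)=1820701100652.
Final step: p(192) = p(191) + p(190) - p(187) - p(185) + p(180) + p(177) - p(170) - p(166) + p(157) + p(152) - p(141) - p(135) + p(122) + p(115) - p(100) - p(92) + p(75) + p(66) - p(47) - p(37) + p(16) + p(5)
= 1820701100652 + 1667727404093 - 1280011042268 - 1071823774337 + 684957390936 + 522115831195 - 274768617130 - 189334822579 + 80630964769 + 49686288421 - 16670689208 - 9035836076 + 2291320912 + 1064144451 - 190569292 - 72533807 + 8118264 + 2323520 - 124754 - 21637 + 231 + 7
= 1987276856363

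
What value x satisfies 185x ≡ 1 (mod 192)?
137

gcd(185, 192) = 1, so the inverse exists.
Extended Euclidean algorithm on (192, 185):
192 = 1 × 185 + 7  ⟹  7 = (1)·192 + (-1)·185
185 = 26 × 7 + 3  ⟹  3 = (-26)·192 + (27)·185
7 = 2 × 3 + 1  ⟹  1 = (53)·192 + (-55)·185
So (-55)·185 ≡ 1 (mod 192), i.e. 185^(-1) ≡ -55 ≡ 137 (mod 192).
Check: 185 × 137 = 25345 ≡ 1 (mod 192)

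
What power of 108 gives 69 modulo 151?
62

Baby-step giant-step with step n = ⌈√151⌉ = 13.
Baby steps 108^j mod 151 (j:value) for j=0..12: 0:1, 1:108, 2:37, 3:70, 4:10, 5:23, 6:68, 7:96, 8:100, 9:79, 10:76, 11:54, 12:94.
Giant-step multiplier: 108^(-13) ≡ 108^(150-13) = 108^137 ≡ 82 (mod 151).
Giant steps γ_i = 69·82^i mod 151: γ_0=69, γ_1=71, γ_2=84, γ_3=93, γ_4=76 (in table at j=10).
x = i·n + j = 4·13 + 10 = 62.
Check: 108^62 ≡ 69 (mod 151).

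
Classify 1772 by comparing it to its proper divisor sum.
deficient

Proper divisors of 1772: sum = 1 + 2 + 4 + 443 + 886 = 1336
Since 1336 < 1772, 1772 is deficient.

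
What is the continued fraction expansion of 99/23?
[4; 3, 3, 2]

Euclidean algorithm steps:
99 = 4 × 23 + 7
23 = 3 × 7 + 2
7 = 3 × 2 + 1
2 = 2 × 1 + 0
Continued fraction: [4; 3, 3, 2]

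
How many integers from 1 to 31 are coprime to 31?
30

31 = 31
φ(n) = n × ∏(1 - 1/p) for each prime p dividing n
φ(31) = 31 × (1 - 1/31) = 30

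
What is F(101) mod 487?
295

Matrix identity: Q^n = [[F_(n+1), F_n], [F_n, F_(n-1)]] with Q = [[1,1],[1,0]].
n = 101 = 1100101₂. Square-and-multiply, entries mod 487:
Q^1 = [[1,1],[1,0]]
Q^3 = (Q^1)²·Q = [[3,2],[2,1]]
Q^6 = (Q^3)² = [[13,8],[8,5]]
Q^12 = (Q^6)² = [[233,144],[144,89]]
Q^25 = (Q^12)²·Q = [[130,27],[27,103]]
Q^50 = (Q^25)² = [[97,447],[447,137]]
Q^101 = (Q^50)²·Q = [[188,295],[295,380]]
F_101 mod 487 = Q^101[0][1] = 295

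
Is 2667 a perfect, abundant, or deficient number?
deficient

Proper divisors of 2667: sum = 1 + 3 + 7 + 21 + 127 + 381 + 889 = 1429
Since 1429 < 2667, 2667 is deficient.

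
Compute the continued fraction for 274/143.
[1; 1, 10, 1, 11]

Euclidean algorithm steps:
274 = 1 × 143 + 131
143 = 1 × 131 + 12
131 = 10 × 12 + 11
12 = 1 × 11 + 1
11 = 11 × 1 + 0
Continued fraction: [1; 1, 10, 1, 11]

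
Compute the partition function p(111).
679903203

p(n) counts ways to write n as a sum of positive integers (order ignored).
Euler's pentagonal recurrence: p(k) = p(k-1) + p(k-2) - p(k-5) - p(k-7) + p(k-12) + p(k-15) - ... (offsets j(3j∓1)/2, signs ++--, p(0)=1, p(<0)=0).
DP table for k = 0..110: p(0)=1, p(1)=1, p(2)=2, p(3)=3, p(4)=5, p(5)=7, p(6)=11, p(7)=15, p(8)=22, p(9)=30, p(10)=42, p(11)=56, p(12)=77, p(13)=101, p(14)=135, p(15)=176, p(16)=231, p(17)=297, p(18)=385, p(19)=490, p(20)=627, p(21)=792, p(22)=1002, p(23)=1255, p(24)=1575, p(25)=1958, p(26)=2436, p(27)=3010, p(28)=3718, p(29)=4565, p(30)=5604, p(31)=6842, p(32)=8349, p(33)=10143, p(34)=12310, p(35)=14883, p(36)=17977, p(37)=21637, p(38)=26015, p(39)=31185, p(40)=37338, p(41)=44583, p(42)=53174, p(43)=63261, p(44)=75175, p(45)=89134, p(46)=105558, p(47)=124754, p(48)=147273, p(49)=173525, p(50)=204226, p(51)=239943, p(52)=281589, p(53)=329931, p(54)=386155, p(55)=451276, p(56)=526823, p(57)=614154, p(58)=715220, p(59)=831820, p(60)=966467, p(61)=1121505, p(62)=1300156, p(63)=1505499, p(64)=1741630, p(65)=2012558, p(66)=2323520, p(67)=2679689, p(68)=3087735, p(69)=3554345, p(70)=4087968, p(71)=4697205, p(72)=5392783, p(73)=6185689, p(74)=7089500, p(75)=8118264, p(76)=9289091, p(77)=10619863, p(78)=12132164, p(79)=13848650, p(80)=15796476, p(81)=18004327, p(82)=20506255, p(83)=23338469, p(84)=26543660, p(85)=30167357, p(86)=34262962, p(87)=38887673, p(88)=44108109, p(89)=49995925, p(90)=56634173, p(91)=64112359, p(92)=72533807, p(93)=82010177, p(94)=92669720, p(95)=104651419, p(96)=118114304, p(97)=133230930, p(98)=150198136, p(99)=169229875, p(100)=190569292, p(101)=214481126, p(102)=241265379, p(103)=271248950, p(104)=304801365, p(105)=342325709, p(106)=384276336, p(107)=431149389, p(108)=483502844, p(109)=541946240, p(110)=607163746.
Final step: p(111) = p(110) + p(109) - p(106) - p(104) + p(99) + p(96) - p(89) - p(85) + p(76) + p(71) - p(60) - p(54) + p(41) + p(34) - p(19) - p(11)
= 607163746 + 541946240 - 384276336 - 304801365 + 169229875 + 118114304 - 49995925 - 30167357 + 9289091 + 4697205 - 966467 - 386155 + 44583 + 12310 - 490 - 56
= 679903203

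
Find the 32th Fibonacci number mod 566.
341

Matrix identity: Q^n = [[F_(n+1), F_n], [F_n, F_(n-1)]] with Q = [[1,1],[1,0]].
n = 32 = 100000₂. Square-and-multiply, entries mod 566:
Q^1 = [[1,1],[1,0]]
Q^2 = (Q^1)² = [[2,1],[1,1]]
Q^4 = (Q^2)² = [[5,3],[3,2]]
Q^8 = (Q^4)² = [[34,21],[21,13]]
Q^16 = (Q^8)² = [[465,421],[421,44]]
Q^32 = (Q^16)² = [[96,341],[341,321]]
F_32 mod 566 = Q^32[0][1] = 341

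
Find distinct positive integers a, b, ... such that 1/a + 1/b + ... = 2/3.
1/2 + 1/6

Greedy algorithm:
2/3: ceiling(3/2) = 2, use 1/2
1/6: ceiling(6/1) = 6, use 1/6
Result: 2/3 = 1/2 + 1/6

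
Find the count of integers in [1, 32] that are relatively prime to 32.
16

32 = 2^5
φ(n) = n × ∏(1 - 1/p) for each prime p dividing n
φ(32) = 32 × (1 - 1/2) = 16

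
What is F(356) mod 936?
213

Matrix identity: Q^n = [[F_(n+1), F_n], [F_n, F_(n-1)]] with Q = [[1,1],[1,0]].
n = 356 = 101100100₂. Square-and-multiply, entries mod 936:
Q^1 = [[1,1],[1,0]]
Q^2 = (Q^1)² = [[2,1],[1,1]]
Q^5 = (Q^2)²·Q = [[8,5],[5,3]]
Q^11 = (Q^5)²·Q = [[144,89],[89,55]]
Q^22 = (Q^11)² = [[577,863],[863,650]]
Q^44 = (Q^22)² = [[362,285],[285,77]]
Q^89 = (Q^44)²·Q = [[424,733],[733,627]]
Q^178 = (Q^89)² = [[89,55],[55,34]]
Q^356 = (Q^178)² = [[650,213],[213,437]]
F_356 mod 936 = Q^356[0][1] = 213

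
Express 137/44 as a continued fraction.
[3; 8, 1, 4]

Euclidean algorithm steps:
137 = 3 × 44 + 5
44 = 8 × 5 + 4
5 = 1 × 4 + 1
4 = 4 × 1 + 0
Continued fraction: [3; 8, 1, 4]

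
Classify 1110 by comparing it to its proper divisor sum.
abundant

Proper divisors of 1110: sum = 1 + 2 + 3 + 5 + 6 + 10 + 15 + 30 + 37 + 74 + 111 + 185 + 222 + 370 + 555 = 1626
Since 1626 > 1110, 1110 is abundant.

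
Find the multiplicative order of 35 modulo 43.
7

43 is prime, so ord(35) divides φ(43) = 42.
Divisors of 42: 1, 2, 3, 6, 7, 14, 21, 42.
Repeated squaring: 35^1 ≡ 35, 35^2 ≡ 21, 35^4 ≡ 11, 35^8 ≡ 35, 35^16 ≡ 21, 35^32 ≡ 11 (mod 43).
Test 35^d mod 43 for each divisor d in increasing order:
35^1 ≡ 35
35^2 ≡ 21
35^3 = 35^2·35^1 ≡ 4
35^6 = 35^4·35^2 ≡ 16
35^7 = 35^4·35^2·35^1 ≡ 1  ← first divisor giving 1
The order is 7.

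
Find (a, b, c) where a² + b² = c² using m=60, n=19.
(3239, 2280, 3961)

Euclid's formula: a = m² - n², b = 2mn, c = m² + n²
m = 60, n = 19
a = 60² - 19² = 3600 - 361 = 3239
b = 2 × 60 × 19 = 2280
c = 60² + 19² = 3600 + 361 = 3961
Verification: 3239² + 2280² = 10491121 + 5198400 = 15689521 = 3961² ✓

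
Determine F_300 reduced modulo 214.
144

Matrix identity: Q^n = [[F_(n+1), F_n], [F_n, F_(n-1)]] with Q = [[1,1],[1,0]].
n = 300 = 100101100₂. Square-and-multiply, entries mod 214:
Q^1 = [[1,1],[1,0]]
Q^2 = (Q^1)² = [[2,1],[1,1]]
Q^4 = (Q^2)² = [[5,3],[3,2]]
Q^9 = (Q^4)²·Q = [[55,34],[34,21]]
Q^18 = (Q^9)² = [[115,16],[16,99]]
Q^37 = (Q^18)²·Q = [[213,213],[213,0]]
Q^75 = (Q^37)²·Q = [[3,2],[2,1]]
Q^150 = (Q^75)² = [[13,8],[8,5]]
Q^300 = (Q^150)² = [[19,144],[144,89]]
F_300 mod 214 = Q^300[0][1] = 144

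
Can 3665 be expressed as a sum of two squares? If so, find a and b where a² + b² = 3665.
23² + 56² (a=23, b=56)

Factorization: 3665 = 5 × 733
By Fermat: n is sum of two squares iff every prime p ≡ 3 (mod 4) appears to even power.
All primes ≡ 3 (mod 4) appear to even power.
Search a = 0, 1, 2, … for 3665 - a² a perfect square: first hit at a = 23: 3665 - 529 = 3136 = 56².
3665 = 23² + 56² = 529 + 3136 ✓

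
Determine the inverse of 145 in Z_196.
73

gcd(145, 196) = 1, so the inverse exists.
Extended Euclidean algorithm on (196, 145):
196 = 1 × 145 + 51  ⟹  51 = (1)·196 + (-1)·145
145 = 2 × 51 + 43  ⟹  43 = (-2)·196 + (3)·145
51 = 1 × 43 + 8  ⟹  8 = (3)·196 + (-4)·145
43 = 5 × 8 + 3  ⟹  3 = (-17)·196 + (23)·145
8 = 2 × 3 + 2  ⟹  2 = (37)·196 + (-50)·145
3 = 1 × 2 + 1  ⟹  1 = (-54)·196 + (73)·145
So (73)·145 ≡ 1 (mod 196), i.e. 145^(-1) ≡ 73 (mod 196).
Check: 145 × 73 = 10585 ≡ 1 (mod 196)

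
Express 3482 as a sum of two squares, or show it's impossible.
1² + 59² (a=1, b=59)

Factorization: 3482 = 2 × 1741
By Fermat: n is sum of two squares iff every prime p ≡ 3 (mod 4) appears to even power.
All primes ≡ 3 (mod 4) appear to even power.
Search a = 0, 1, 2, … for 3482 - a² a perfect square: first hit at a = 1: 3482 - 1 = 3481 = 59².
3482 = 1² + 59² = 1 + 3481 ✓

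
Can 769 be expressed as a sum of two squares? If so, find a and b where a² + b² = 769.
12² + 25² (a=12, b=25)

Factorization: 769 = 769
By Fermat: n is sum of two squares iff every prime p ≡ 3 (mod 4) appears to even power.
All primes ≡ 3 (mod 4) appear to even power.
Search a = 0, 1, 2, … for 769 - a² a perfect square: first hit at a = 12: 769 - 144 = 625 = 25².
769 = 12² + 25² = 144 + 625 ✓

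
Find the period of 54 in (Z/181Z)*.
180

181 is prime, so ord(54) divides φ(181) = 180.
Divisors of 180: 1, 2, 3, 4, 5, 6, 9, 10, 12, 15, 18, 20, 30, 36, 45, 60, 90, 180.
Repeated squaring: 54^1 ≡ 54, 54^2 ≡ 20, 54^4 ≡ 38, 54^8 ≡ 177, 54^16 ≡ 16, 54^32 ≡ 75, 54^64 ≡ 14, 54^128 ≡ 15 (mod 181).
Test 54^d mod 181 for each divisor d in increasing order:
54^1 ≡ 54
54^2 ≡ 20
54^3 = 54^2·54^1 ≡ 175
54^4 ≡ 38
54^5 = 54^4·54^1 ≡ 61
54^6 = 54^4·54^2 ≡ 36
54^9 = 54^8·54^1 ≡ 146
54^10 = 54^8·54^2 ≡ 101
54^12 = 54^8·54^4 ≡ 29
54^15 = 54^8·54^4·54^2·54^1 ≡ 7
54^18 = 54^16·54^2 ≡ 139
54^20 = 54^16·54^4 ≡ 65
54^30 = 54^16·54^8·54^4·54^2 ≡ 49
54^36 = 54^32·54^4 ≡ 135
54^45 = 54^32·54^8·54^4·54^1 ≡ 162
54^60 = 54^32·54^16·54^8·54^4 ≡ 48
54^90 = 54^64·54^16·54^8·54^2 ≡ 180
54^180 = 54^128·54^32·54^16·54^4 ≡ 1  ← first divisor giving 1
The order is 180.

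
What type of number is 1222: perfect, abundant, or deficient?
deficient

Proper divisors of 1222: sum = 1 + 2 + 13 + 26 + 47 + 94 + 611 = 794
Since 794 < 1222, 1222 is deficient.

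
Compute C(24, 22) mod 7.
3

Using Lucas' theorem:
Write n=24 and k=22 in base 7:
n in base 7: [3, 3]
k in base 7: [3, 1]
C(24,22) mod 7 = ∏ C(n_i, k_i) mod 7
Digit binomials (mod 7): C(3,3) = 1; C(3,1) = 3
Product: 1 × 3 = 3 ≡ 3 (mod 7)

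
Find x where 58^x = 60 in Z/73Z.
29

Baby-step giant-step with step n = ⌈√73⌉ = 9.
Baby steps 58^j mod 73 (j:value) for j=0..8: 0:1, 1:58, 2:6, 3:56, 4:36, 5:44, 6:70, 7:45, 8:55.
Giant-step multiplier: 58^(-9) ≡ 58^(72-9) = 58^63 ≡ 63 (mod 73).
Giant steps γ_i = 60·63^i mod 73: γ_0=60, γ_1=57, γ_2=14, γ_3=6 (in table at j=2).
x = i·n + j = 3·9 + 2 = 29.
Check: 58^29 ≡ 60 (mod 73).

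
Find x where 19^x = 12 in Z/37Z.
8

Baby-step giant-step with step n = ⌈√37⌉ = 7.
Baby steps 19^j mod 37 (j:value) for j=0..6: 0:1, 1:19, 2:28, 3:14, 4:7, 5:22, 6:11.
Giant-step multiplier: 19^(-7) ≡ 19^(36-7) = 19^29 ≡ 17 (mod 37).
Giant steps γ_i = 12·17^i mod 37: γ_0=12, γ_1=19 (in table at j=1).
x = i·n + j = 1·7 + 1 = 8.
Check: 19^8 ≡ 12 (mod 37).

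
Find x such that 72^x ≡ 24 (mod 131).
35

Baby-step giant-step with step n = ⌈√131⌉ = 12.
Baby steps 72^j mod 131 (j:value) for j=0..11: 0:1, 1:72, 2:75, 3:29, 4:123, 5:79, 6:55, 7:30, 8:64, 9:23, 10:84, 11:22.
Giant-step multiplier: 72^(-12) ≡ 72^(130-12) = 72^118 ≡ 11 (mod 131).
Giant steps γ_i = 24·11^i mod 131: γ_0=24, γ_1=2, γ_2=22 (in table at j=11).
x = i·n + j = 2·12 + 11 = 35.
Check: 72^35 ≡ 24 (mod 131).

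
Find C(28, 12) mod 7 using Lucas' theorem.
0

Using Lucas' theorem:
Write n=28 and k=12 in base 7:
n in base 7: [4, 0]
k in base 7: [1, 5]
C(28,12) mod 7 = ∏ C(n_i, k_i) mod 7
Digit binomials (mod 7): C(4,1) = 4; C(0,5) = 0 (k_i > n_i)
Product: 4 × 0 = 0 ≡ 0 (mod 7)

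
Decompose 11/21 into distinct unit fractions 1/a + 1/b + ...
1/2 + 1/42

Greedy algorithm:
11/21: ceiling(21/11) = 2, use 1/2
1/42: ceiling(42/1) = 42, use 1/42
Result: 11/21 = 1/2 + 1/42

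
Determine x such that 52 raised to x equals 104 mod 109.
58

Baby-step giant-step with step n = ⌈√109⌉ = 11.
Baby steps 52^j mod 109 (j:value) for j=0..10: 0:1, 1:52, 2:88, 3:107, 4:5, 5:42, 6:4, 7:99, 8:25, 9:101, 10:20.
Giant-step multiplier: 52^(-11) ≡ 52^(108-11) = 52^97 ≡ 85 (mod 109).
Giant steps γ_i = 104·85^i mod 109: γ_0=104, γ_1=11, γ_2=63, γ_3=14, γ_4=100, γ_5=107 (in table at j=3).
x = i·n + j = 5·11 + 3 = 58.
Check: 52^58 ≡ 104 (mod 109).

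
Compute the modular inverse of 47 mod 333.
248

gcd(47, 333) = 1, so the inverse exists.
Extended Euclidean algorithm on (333, 47):
333 = 7 × 47 + 4  ⟹  4 = (1)·333 + (-7)·47
47 = 11 × 4 + 3  ⟹  3 = (-11)·333 + (78)·47
4 = 1 × 3 + 1  ⟹  1 = (12)·333 + (-85)·47
So (-85)·47 ≡ 1 (mod 333), i.e. 47^(-1) ≡ -85 ≡ 248 (mod 333).
Check: 47 × 248 = 11656 ≡ 1 (mod 333)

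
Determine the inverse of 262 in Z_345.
133

gcd(262, 345) = 1, so the inverse exists.
Extended Euclidean algorithm on (345, 262):
345 = 1 × 262 + 83  ⟹  83 = (1)·345 + (-1)·262
262 = 3 × 83 + 13  ⟹  13 = (-3)·345 + (4)·262
83 = 6 × 13 + 5  ⟹  5 = (19)·345 + (-25)·262
13 = 2 × 5 + 3  ⟹  3 = (-41)·345 + (54)·262
5 = 1 × 3 + 2  ⟹  2 = (60)·345 + (-79)·262
3 = 1 × 2 + 1  ⟹  1 = (-101)·345 + (133)·262
So (133)·262 ≡ 1 (mod 345), i.e. 262^(-1) ≡ 133 (mod 345).
Check: 262 × 133 = 34846 ≡ 1 (mod 345)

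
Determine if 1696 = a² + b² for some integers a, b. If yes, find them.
20² + 36² (a=20, b=36)

Factorization: 1696 = 2^5 × 53
By Fermat: n is sum of two squares iff every prime p ≡ 3 (mod 4) appears to even power.
All primes ≡ 3 (mod 4) appear to even power.
Search a = 0, 1, 2, … for 1696 - a² a perfect square: first hit at a = 20: 1696 - 400 = 1296 = 36².
1696 = 20² + 36² = 400 + 1296 ✓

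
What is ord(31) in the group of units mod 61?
60

61 is prime, so ord(31) divides φ(61) = 60.
Divisors of 60: 1, 2, 3, 4, 5, 6, 10, 12, 15, 20, 30, 60.
Repeated squaring: 31^1 ≡ 31, 31^2 ≡ 46, 31^4 ≡ 42, 31^8 ≡ 56, 31^16 ≡ 25, 31^32 ≡ 15 (mod 61).
Test 31^d mod 61 for each divisor d in increasing order:
31^1 ≡ 31
31^2 ≡ 46
31^3 = 31^2·31^1 ≡ 23
31^4 ≡ 42
31^5 = 31^4·31^1 ≡ 21
31^6 = 31^4·31^2 ≡ 41
31^10 = 31^8·31^2 ≡ 14
31^12 = 31^8·31^4 ≡ 34
31^15 = 31^8·31^4·31^2·31^1 ≡ 50
31^20 = 31^16·31^4 ≡ 13
31^30 = 31^16·31^8·31^4·31^2 ≡ 60
31^60 = 31^32·31^16·31^8·31^4 ≡ 1  ← first divisor giving 1
The order is 60.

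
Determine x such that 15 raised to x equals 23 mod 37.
15

Baby-step giant-step with step n = ⌈√37⌉ = 7.
Baby steps 15^j mod 37 (j:value) for j=0..6: 0:1, 1:15, 2:3, 3:8, 4:9, 5:24, 6:27.
Giant-step multiplier: 15^(-7) ≡ 15^(36-7) = 15^29 ≡ 18 (mod 37).
Giant steps γ_i = 23·18^i mod 37: γ_0=23, γ_1=7, γ_2=15 (in table at j=1).
x = i·n + j = 2·7 + 1 = 15.
Check: 15^15 ≡ 23 (mod 37).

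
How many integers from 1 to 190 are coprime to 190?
72

190 = 2 × 5 × 19
φ(n) = n × ∏(1 - 1/p) for each prime p dividing n
φ(190) = 190 × (1 - 1/2) × (1 - 1/5) × (1 - 1/19) = 72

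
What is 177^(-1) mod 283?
8

gcd(177, 283) = 1, so the inverse exists.
Extended Euclidean algorithm on (283, 177):
283 = 1 × 177 + 106  ⟹  106 = (1)·283 + (-1)·177
177 = 1 × 106 + 71  ⟹  71 = (-1)·283 + (2)·177
106 = 1 × 71 + 35  ⟹  35 = (2)·283 + (-3)·177
71 = 2 × 35 + 1  ⟹  1 = (-5)·283 + (8)·177
So (8)·177 ≡ 1 (mod 283), i.e. 177^(-1) ≡ 8 (mod 283).
Check: 177 × 8 = 1416 ≡ 1 (mod 283)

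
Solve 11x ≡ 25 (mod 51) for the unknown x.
x ≡ 44 (mod 51)

gcd(11, 51) = 1, which divides 25, so solutions exist.
Find 11^(-1) mod 51 by the extended Euclidean algorithm:
51 = 4 × 11 + 7  ⟹  7 = (1)·51 + (-4)·11
11 = 1 × 7 + 4  ⟹  4 = (-1)·51 + (5)·11
7 = 1 × 4 + 3  ⟹  3 = (2)·51 + (-9)·11
4 = 1 × 3 + 1  ⟹  1 = (-3)·51 + (14)·11
So (14)·11 ≡ 1 (mod 51), i.e. 11^(-1) ≡ 14 (mod 51).
x ≡ 14 × 25 = 350 ≡ 44 (mod 51).
Check: 11 × 44 = 484 ≡ 25 (mod 51).
Unique solution: x ≡ 44 (mod 51)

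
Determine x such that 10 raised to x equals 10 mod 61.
1

Baby-step giant-step with step n = ⌈√61⌉ = 8.
Baby steps 10^j mod 61 (j:value) for j=0..7: 0:1, 1:10, 2:39, 3:24, 4:57, 5:21, 6:27, 7:26.
h = 10 is already in the table at j=1, so x = 1.
Check: 10^1 ≡ 10 (mod 61).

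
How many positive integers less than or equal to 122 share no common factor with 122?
60

122 = 2 × 61
φ(n) = n × ∏(1 - 1/p) for each prime p dividing n
φ(122) = 122 × (1 - 1/2) × (1 - 1/61) = 60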